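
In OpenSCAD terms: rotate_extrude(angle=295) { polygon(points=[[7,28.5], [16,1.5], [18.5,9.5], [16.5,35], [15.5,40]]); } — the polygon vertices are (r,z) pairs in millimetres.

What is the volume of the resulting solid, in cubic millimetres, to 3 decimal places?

Volume = 15974.551 mm³

Profile (r,z), 5 vertices: (7,28.5) (16,1.5) (18.5,9.5) (16.5,35) (15.5,40)
edge 0: (7,28.5)→(16,1.5)  cross = 7·1.5 − 16·28.5 = -445.5000; (r_i+r_j)·cross = 23·-445.5000 = -10246.5000
edge 1: (16,1.5)→(18.5,9.5)  cross = 16·9.5 − 18.5·1.5 = 124.2500; (r_i+r_j)·cross = 34.5·124.2500 = 4286.6250
edge 2: (18.5,9.5)→(16.5,35)  cross = 18.5·35 − 16.5·9.5 = 490.7500; (r_i+r_j)·cross = 35·490.7500 = 17176.2500
edge 3: (16.5,35)→(15.5,40)  cross = 16.5·40 − 15.5·35 = 117.5000; (r_i+r_j)·cross = 32·117.5000 = 3760.0000
edge 4: (15.5,40)→(7,28.5)  cross = 15.5·28.5 − 7·40 = 161.7500; (r_i+r_j)·cross = 22.5·161.7500 = 3639.3750
Σcross = 448.7500 → A = |Σcross|/2 = 224.3750 mm²
Σ(r_i+r_j)·cross = 18615.7500 → first moment M = |Σ|/6 = 3102.6250
R_c = M/A = 3102.6250/224.3750 = 13.8279 mm
θ = 295° = 5.148721 rad
V = θ·R_c·A = 5.148721·13.8279·224.3750 = 15974.551 mm³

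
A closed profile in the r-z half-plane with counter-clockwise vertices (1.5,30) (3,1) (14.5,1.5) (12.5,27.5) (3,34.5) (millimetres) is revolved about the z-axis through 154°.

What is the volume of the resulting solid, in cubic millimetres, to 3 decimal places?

Volume = 6838.005 mm³

Profile (r,z), 5 vertices: (1.5,30) (3,1) (14.5,1.5) (12.5,27.5) (3,34.5)
edge 0: (1.5,30)→(3,1)  cross = 1.5·1 − 3·30 = -88.5000; (r_i+r_j)·cross = 4.5·-88.5000 = -398.2500
edge 1: (3,1)→(14.5,1.5)  cross = 3·1.5 − 14.5·1 = -10.0000; (r_i+r_j)·cross = 17.5·-10.0000 = -175.0000
edge 2: (14.5,1.5)→(12.5,27.5)  cross = 14.5·27.5 − 12.5·1.5 = 380.0000; (r_i+r_j)·cross = 27·380.0000 = 10260.0000
edge 3: (12.5,27.5)→(3,34.5)  cross = 12.5·34.5 − 3·27.5 = 348.7500; (r_i+r_j)·cross = 15.5·348.7500 = 5405.6250
edge 4: (3,34.5)→(1.5,30)  cross = 3·30 − 1.5·34.5 = 38.2500; (r_i+r_j)·cross = 4.5·38.2500 = 172.1250
Σcross = 668.5000 → A = |Σcross|/2 = 334.2500 mm²
Σ(r_i+r_j)·cross = 15264.5000 → first moment M = |Σ|/6 = 2544.0833
R_c = M/A = 2544.0833/334.2500 = 7.6113 mm
θ = 154° = 2.687807 rad
V = θ·R_c·A = 2.687807·7.6113·334.2500 = 6838.005 mm³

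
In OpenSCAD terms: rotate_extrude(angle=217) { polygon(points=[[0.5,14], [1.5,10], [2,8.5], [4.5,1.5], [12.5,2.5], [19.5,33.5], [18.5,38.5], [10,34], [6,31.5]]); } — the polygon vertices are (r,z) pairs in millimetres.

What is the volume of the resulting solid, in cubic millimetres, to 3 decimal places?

Profile (r,z), 9 vertices: (0.5,14) (1.5,10) (2,8.5) (4.5,1.5) (12.5,2.5) (19.5,33.5) (18.5,38.5) (10,34) (6,31.5)
edge 0: (0.5,14)→(1.5,10)  cross = 0.5·10 − 1.5·14 = -16.0000; (r_i+r_j)·cross = 2·-16.0000 = -32.0000
edge 1: (1.5,10)→(2,8.5)  cross = 1.5·8.5 − 2·10 = -7.2500; (r_i+r_j)·cross = 3.5·-7.2500 = -25.3750
edge 2: (2,8.5)→(4.5,1.5)  cross = 2·1.5 − 4.5·8.5 = -35.2500; (r_i+r_j)·cross = 6.5·-35.2500 = -229.1250
edge 3: (4.5,1.5)→(12.5,2.5)  cross = 4.5·2.5 − 12.5·1.5 = -7.5000; (r_i+r_j)·cross = 17·-7.5000 = -127.5000
edge 4: (12.5,2.5)→(19.5,33.5)  cross = 12.5·33.5 − 19.5·2.5 = 370.0000; (r_i+r_j)·cross = 32·370.0000 = 11840.0000
edge 5: (19.5,33.5)→(18.5,38.5)  cross = 19.5·38.5 − 18.5·33.5 = 131.0000; (r_i+r_j)·cross = 38·131.0000 = 4978.0000
edge 6: (18.5,38.5)→(10,34)  cross = 18.5·34 − 10·38.5 = 244.0000; (r_i+r_j)·cross = 28.5·244.0000 = 6954.0000
edge 7: (10,34)→(6,31.5)  cross = 10·31.5 − 6·34 = 111.0000; (r_i+r_j)·cross = 16·111.0000 = 1776.0000
edge 8: (6,31.5)→(0.5,14)  cross = 6·14 − 0.5·31.5 = 68.2500; (r_i+r_j)·cross = 6.5·68.2500 = 443.6250
Σcross = 858.2500 → A = |Σcross|/2 = 429.1250 mm²
Σ(r_i+r_j)·cross = 25577.6250 → first moment M = |Σ|/6 = 4262.9375
R_c = M/A = 4262.9375/429.1250 = 9.9340 mm
θ = 217° = 3.787364 rad
V = θ·R_c·A = 3.787364·9.9340·429.1250 = 16145.298 mm³

Volume = 16145.298 mm³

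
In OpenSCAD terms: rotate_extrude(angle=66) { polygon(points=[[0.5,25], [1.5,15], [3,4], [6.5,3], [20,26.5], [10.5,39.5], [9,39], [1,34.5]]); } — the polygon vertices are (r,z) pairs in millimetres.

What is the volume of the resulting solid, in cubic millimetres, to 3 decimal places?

Profile (r,z), 8 vertices: (0.5,25) (1.5,15) (3,4) (6.5,3) (20,26.5) (10.5,39.5) (9,39) (1,34.5)
edge 0: (0.5,25)→(1.5,15)  cross = 0.5·15 − 1.5·25 = -30.0000; (r_i+r_j)·cross = 2·-30.0000 = -60.0000
edge 1: (1.5,15)→(3,4)  cross = 1.5·4 − 3·15 = -39.0000; (r_i+r_j)·cross = 4.5·-39.0000 = -175.5000
edge 2: (3,4)→(6.5,3)  cross = 3·3 − 6.5·4 = -17.0000; (r_i+r_j)·cross = 9.5·-17.0000 = -161.5000
edge 3: (6.5,3)→(20,26.5)  cross = 6.5·26.5 − 20·3 = 112.2500; (r_i+r_j)·cross = 26.5·112.2500 = 2974.6250
edge 4: (20,26.5)→(10.5,39.5)  cross = 20·39.5 − 10.5·26.5 = 511.7500; (r_i+r_j)·cross = 30.5·511.7500 = 15608.3750
edge 5: (10.5,39.5)→(9,39)  cross = 10.5·39 − 9·39.5 = 54.0000; (r_i+r_j)·cross = 19.5·54.0000 = 1053.0000
edge 6: (9,39)→(1,34.5)  cross = 9·34.5 − 1·39 = 271.5000; (r_i+r_j)·cross = 10·271.5000 = 2715.0000
edge 7: (1,34.5)→(0.5,25)  cross = 1·25 − 0.5·34.5 = 7.7500; (r_i+r_j)·cross = 1.5·7.7500 = 11.6250
Σcross = 871.2500 → A = |Σcross|/2 = 435.6250 mm²
Σ(r_i+r_j)·cross = 21965.6250 → first moment M = |Σ|/6 = 3660.9375
R_c = M/A = 3660.9375/435.6250 = 8.4039 mm
θ = 66° = 1.151917 rad
V = θ·R_c·A = 1.151917·8.4039·435.6250 = 4217.097 mm³

Volume = 4217.097 mm³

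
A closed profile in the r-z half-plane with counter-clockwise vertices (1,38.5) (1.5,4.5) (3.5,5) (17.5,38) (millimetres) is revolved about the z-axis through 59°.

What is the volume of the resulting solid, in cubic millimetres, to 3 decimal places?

Profile (r,z), 4 vertices: (1,38.5) (1.5,4.5) (3.5,5) (17.5,38)
edge 0: (1,38.5)→(1.5,4.5)  cross = 1·4.5 − 1.5·38.5 = -53.2500; (r_i+r_j)·cross = 2.5·-53.2500 = -133.1250
edge 1: (1.5,4.5)→(3.5,5)  cross = 1.5·5 − 3.5·4.5 = -8.2500; (r_i+r_j)·cross = 5·-8.2500 = -41.2500
edge 2: (3.5,5)→(17.5,38)  cross = 3.5·38 − 17.5·5 = 45.5000; (r_i+r_j)·cross = 21·45.5000 = 955.5000
edge 3: (17.5,38)→(1,38.5)  cross = 17.5·38.5 − 1·38 = 635.7500; (r_i+r_j)·cross = 18.5·635.7500 = 11761.3750
Σcross = 619.7500 → A = |Σcross|/2 = 309.8750 mm²
Σ(r_i+r_j)·cross = 12542.5000 → first moment M = |Σ|/6 = 2090.4167
R_c = M/A = 2090.4167/309.8750 = 6.7460 mm
θ = 59° = 1.029744 rad
V = θ·R_c·A = 1.029744·6.7460·309.8750 = 2152.595 mm³

Volume = 2152.595 mm³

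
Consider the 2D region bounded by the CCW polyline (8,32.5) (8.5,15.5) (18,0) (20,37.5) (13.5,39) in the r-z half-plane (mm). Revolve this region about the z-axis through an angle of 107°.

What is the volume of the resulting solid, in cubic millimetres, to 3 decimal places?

Volume = 8602.999 mm³

Profile (r,z), 5 vertices: (8,32.5) (8.5,15.5) (18,0) (20,37.5) (13.5,39)
edge 0: (8,32.5)→(8.5,15.5)  cross = 8·15.5 − 8.5·32.5 = -152.2500; (r_i+r_j)·cross = 16.5·-152.2500 = -2512.1250
edge 1: (8.5,15.5)→(18,0)  cross = 8.5·0 − 18·15.5 = -279.0000; (r_i+r_j)·cross = 26.5·-279.0000 = -7393.5000
edge 2: (18,0)→(20,37.5)  cross = 18·37.5 − 20·0 = 675.0000; (r_i+r_j)·cross = 38·675.0000 = 25650.0000
edge 3: (20,37.5)→(13.5,39)  cross = 20·39 − 13.5·37.5 = 273.7500; (r_i+r_j)·cross = 33.5·273.7500 = 9170.6250
edge 4: (13.5,39)→(8,32.5)  cross = 13.5·32.5 − 8·39 = 126.7500; (r_i+r_j)·cross = 21.5·126.7500 = 2725.1250
Σcross = 644.2500 → A = |Σcross|/2 = 322.1250 mm²
Σ(r_i+r_j)·cross = 27640.1250 → first moment M = |Σ|/6 = 4606.6875
R_c = M/A = 4606.6875/322.1250 = 14.3009 mm
θ = 107° = 1.867502 rad
V = θ·R_c·A = 1.867502·14.3009·322.1250 = 8602.999 mm³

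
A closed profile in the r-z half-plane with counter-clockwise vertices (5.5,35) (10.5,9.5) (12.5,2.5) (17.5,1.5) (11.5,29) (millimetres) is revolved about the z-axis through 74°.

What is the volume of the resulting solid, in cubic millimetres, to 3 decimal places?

Volume = 2244.434 mm³

Profile (r,z), 5 vertices: (5.5,35) (10.5,9.5) (12.5,2.5) (17.5,1.5) (11.5,29)
edge 0: (5.5,35)→(10.5,9.5)  cross = 5.5·9.5 − 10.5·35 = -315.2500; (r_i+r_j)·cross = 16·-315.2500 = -5044.0000
edge 1: (10.5,9.5)→(12.5,2.5)  cross = 10.5·2.5 − 12.5·9.5 = -92.5000; (r_i+r_j)·cross = 23·-92.5000 = -2127.5000
edge 2: (12.5,2.5)→(17.5,1.5)  cross = 12.5·1.5 − 17.5·2.5 = -25.0000; (r_i+r_j)·cross = 30·-25.0000 = -750.0000
edge 3: (17.5,1.5)→(11.5,29)  cross = 17.5·29 − 11.5·1.5 = 490.2500; (r_i+r_j)·cross = 29·490.2500 = 14217.2500
edge 4: (11.5,29)→(5.5,35)  cross = 11.5·35 − 5.5·29 = 243.0000; (r_i+r_j)·cross = 17·243.0000 = 4131.0000
Σcross = 300.5000 → A = |Σcross|/2 = 150.2500 mm²
Σ(r_i+r_j)·cross = 10426.7500 → first moment M = |Σ|/6 = 1737.7917
R_c = M/A = 1737.7917/150.2500 = 11.5660 mm
θ = 74° = 1.291544 rad
V = θ·R_c·A = 1.291544·11.5660·150.2500 = 2244.434 mm³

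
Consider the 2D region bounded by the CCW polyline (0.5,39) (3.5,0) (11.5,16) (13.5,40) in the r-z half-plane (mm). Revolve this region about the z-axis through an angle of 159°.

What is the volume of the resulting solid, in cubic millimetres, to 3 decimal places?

Profile (r,z), 4 vertices: (0.5,39) (3.5,0) (11.5,16) (13.5,40)
edge 0: (0.5,39)→(3.5,0)  cross = 0.5·0 − 3.5·39 = -136.5000; (r_i+r_j)·cross = 4·-136.5000 = -546.0000
edge 1: (3.5,0)→(11.5,16)  cross = 3.5·16 − 11.5·0 = 56.0000; (r_i+r_j)·cross = 15·56.0000 = 840.0000
edge 2: (11.5,16)→(13.5,40)  cross = 11.5·40 − 13.5·16 = 244.0000; (r_i+r_j)·cross = 25·244.0000 = 6100.0000
edge 3: (13.5,40)→(0.5,39)  cross = 13.5·39 − 0.5·40 = 506.5000; (r_i+r_j)·cross = 14·506.5000 = 7091.0000
Σcross = 670.0000 → A = |Σcross|/2 = 335.0000 mm²
Σ(r_i+r_j)·cross = 13485.0000 → first moment M = |Σ|/6 = 2247.5000
R_c = M/A = 2247.5000/335.0000 = 6.7090 mm
θ = 159° = 2.775074 rad
V = θ·R_c·A = 2.775074·6.7090·335.0000 = 6236.978 mm³

Volume = 6236.978 mm³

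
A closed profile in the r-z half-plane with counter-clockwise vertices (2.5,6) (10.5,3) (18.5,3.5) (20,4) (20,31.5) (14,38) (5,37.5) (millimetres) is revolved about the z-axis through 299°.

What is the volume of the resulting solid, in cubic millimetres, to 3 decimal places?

Profile (r,z), 7 vertices: (2.5,6) (10.5,3) (18.5,3.5) (20,4) (20,31.5) (14,38) (5,37.5)
edge 0: (2.5,6)→(10.5,3)  cross = 2.5·3 − 10.5·6 = -55.5000; (r_i+r_j)·cross = 13·-55.5000 = -721.5000
edge 1: (10.5,3)→(18.5,3.5)  cross = 10.5·3.5 − 18.5·3 = -18.7500; (r_i+r_j)·cross = 29·-18.7500 = -543.7500
edge 2: (18.5,3.5)→(20,4)  cross = 18.5·4 − 20·3.5 = 4.0000; (r_i+r_j)·cross = 38.5·4.0000 = 154.0000
edge 3: (20,4)→(20,31.5)  cross = 20·31.5 − 20·4 = 550.0000; (r_i+r_j)·cross = 40·550.0000 = 22000.0000
edge 4: (20,31.5)→(14,38)  cross = 20·38 − 14·31.5 = 319.0000; (r_i+r_j)·cross = 34·319.0000 = 10846.0000
edge 5: (14,38)→(5,37.5)  cross = 14·37.5 − 5·38 = 335.0000; (r_i+r_j)·cross = 19·335.0000 = 6365.0000
edge 6: (5,37.5)→(2.5,6)  cross = 5·6 − 2.5·37.5 = -63.7500; (r_i+r_j)·cross = 7.5·-63.7500 = -478.1250
Σcross = 1070.0000 → A = |Σcross|/2 = 535.0000 mm²
Σ(r_i+r_j)·cross = 37621.6250 → first moment M = |Σ|/6 = 6270.2708
R_c = M/A = 6270.2708/535.0000 = 11.7201 mm
θ = 299° = 5.218534 rad
V = θ·R_c·A = 5.218534·11.7201·535.0000 = 32721.624 mm³

Volume = 32721.624 mm³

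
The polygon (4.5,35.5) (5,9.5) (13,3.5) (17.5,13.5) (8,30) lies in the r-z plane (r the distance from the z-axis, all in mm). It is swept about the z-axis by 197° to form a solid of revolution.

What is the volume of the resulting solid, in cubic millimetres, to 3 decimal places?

Volume = 7330.739 mm³

Profile (r,z), 5 vertices: (4.5,35.5) (5,9.5) (13,3.5) (17.5,13.5) (8,30)
edge 0: (4.5,35.5)→(5,9.5)  cross = 4.5·9.5 − 5·35.5 = -134.7500; (r_i+r_j)·cross = 9.5·-134.7500 = -1280.1250
edge 1: (5,9.5)→(13,3.5)  cross = 5·3.5 − 13·9.5 = -106.0000; (r_i+r_j)·cross = 18·-106.0000 = -1908.0000
edge 2: (13,3.5)→(17.5,13.5)  cross = 13·13.5 − 17.5·3.5 = 114.2500; (r_i+r_j)·cross = 30.5·114.2500 = 3484.6250
edge 3: (17.5,13.5)→(8,30)  cross = 17.5·30 − 8·13.5 = 417.0000; (r_i+r_j)·cross = 25.5·417.0000 = 10633.5000
edge 4: (8,30)→(4.5,35.5)  cross = 8·35.5 − 4.5·30 = 149.0000; (r_i+r_j)·cross = 12.5·149.0000 = 1862.5000
Σcross = 439.5000 → A = |Σcross|/2 = 219.7500 mm²
Σ(r_i+r_j)·cross = 12792.5000 → first moment M = |Σ|/6 = 2132.0833
R_c = M/A = 2132.0833/219.7500 = 9.7023 mm
θ = 197° = 3.438299 rad
V = θ·R_c·A = 3.438299·9.7023·219.7500 = 7330.739 mm³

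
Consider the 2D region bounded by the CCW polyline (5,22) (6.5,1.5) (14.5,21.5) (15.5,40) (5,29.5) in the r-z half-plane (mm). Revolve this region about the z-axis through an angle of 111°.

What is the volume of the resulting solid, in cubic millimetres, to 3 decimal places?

Volume = 4268.834 mm³

Profile (r,z), 5 vertices: (5,22) (6.5,1.5) (14.5,21.5) (15.5,40) (5,29.5)
edge 0: (5,22)→(6.5,1.5)  cross = 5·1.5 − 6.5·22 = -135.5000; (r_i+r_j)·cross = 11.5·-135.5000 = -1558.2500
edge 1: (6.5,1.5)→(14.5,21.5)  cross = 6.5·21.5 − 14.5·1.5 = 118.0000; (r_i+r_j)·cross = 21·118.0000 = 2478.0000
edge 2: (14.5,21.5)→(15.5,40)  cross = 14.5·40 − 15.5·21.5 = 246.7500; (r_i+r_j)·cross = 30·246.7500 = 7402.5000
edge 3: (15.5,40)→(5,29.5)  cross = 15.5·29.5 − 5·40 = 257.2500; (r_i+r_j)·cross = 20.5·257.2500 = 5273.6250
edge 4: (5,29.5)→(5,22)  cross = 5·22 − 5·29.5 = -37.5000; (r_i+r_j)·cross = 10·-37.5000 = -375.0000
Σcross = 449.0000 → A = |Σcross|/2 = 224.5000 mm²
Σ(r_i+r_j)·cross = 13220.8750 → first moment M = |Σ|/6 = 2203.4792
R_c = M/A = 2203.4792/224.5000 = 9.8151 mm
θ = 111° = 1.937315 rad
V = θ·R_c·A = 1.937315·9.8151·224.5000 = 4268.834 mm³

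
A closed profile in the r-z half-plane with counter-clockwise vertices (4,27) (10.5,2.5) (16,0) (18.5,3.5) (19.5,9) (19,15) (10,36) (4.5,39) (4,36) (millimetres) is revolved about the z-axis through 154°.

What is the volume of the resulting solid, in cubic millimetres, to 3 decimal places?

Volume = 10694.112 mm³

Profile (r,z), 9 vertices: (4,27) (10.5,2.5) (16,0) (18.5,3.5) (19.5,9) (19,15) (10,36) (4.5,39) (4,36)
edge 0: (4,27)→(10.5,2.5)  cross = 4·2.5 − 10.5·27 = -273.5000; (r_i+r_j)·cross = 14.5·-273.5000 = -3965.7500
edge 1: (10.5,2.5)→(16,0)  cross = 10.5·0 − 16·2.5 = -40.0000; (r_i+r_j)·cross = 26.5·-40.0000 = -1060.0000
edge 2: (16,0)→(18.5,3.5)  cross = 16·3.5 − 18.5·0 = 56.0000; (r_i+r_j)·cross = 34.5·56.0000 = 1932.0000
edge 3: (18.5,3.5)→(19.5,9)  cross = 18.5·9 − 19.5·3.5 = 98.2500; (r_i+r_j)·cross = 38·98.2500 = 3733.5000
edge 4: (19.5,9)→(19,15)  cross = 19.5·15 − 19·9 = 121.5000; (r_i+r_j)·cross = 38.5·121.5000 = 4677.7500
edge 5: (19,15)→(10,36)  cross = 19·36 − 10·15 = 534.0000; (r_i+r_j)·cross = 29·534.0000 = 15486.0000
edge 6: (10,36)→(4.5,39)  cross = 10·39 − 4.5·36 = 228.0000; (r_i+r_j)·cross = 14.5·228.0000 = 3306.0000
edge 7: (4.5,39)→(4,36)  cross = 4.5·36 − 4·39 = 6.0000; (r_i+r_j)·cross = 8.5·6.0000 = 51.0000
edge 8: (4,36)→(4,27)  cross = 4·27 − 4·36 = -36.0000; (r_i+r_j)·cross = 8·-36.0000 = -288.0000
Σcross = 694.2500 → A = |Σcross|/2 = 347.1250 mm²
Σ(r_i+r_j)·cross = 23872.5000 → first moment M = |Σ|/6 = 3978.7500
R_c = M/A = 3978.7500/347.1250 = 11.4620 mm
θ = 154° = 2.687807 rad
V = θ·R_c·A = 2.687807·11.4620·347.1250 = 10694.112 mm³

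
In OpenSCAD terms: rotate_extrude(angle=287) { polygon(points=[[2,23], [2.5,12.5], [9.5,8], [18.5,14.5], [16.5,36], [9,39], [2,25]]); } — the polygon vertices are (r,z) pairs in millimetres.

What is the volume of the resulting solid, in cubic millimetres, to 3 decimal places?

Volume = 19256.839 mm³

Profile (r,z), 7 vertices: (2,23) (2.5,12.5) (9.5,8) (18.5,14.5) (16.5,36) (9,39) (2,25)
edge 0: (2,23)→(2.5,12.5)  cross = 2·12.5 − 2.5·23 = -32.5000; (r_i+r_j)·cross = 4.5·-32.5000 = -146.2500
edge 1: (2.5,12.5)→(9.5,8)  cross = 2.5·8 − 9.5·12.5 = -98.7500; (r_i+r_j)·cross = 12·-98.7500 = -1185.0000
edge 2: (9.5,8)→(18.5,14.5)  cross = 9.5·14.5 − 18.5·8 = -10.2500; (r_i+r_j)·cross = 28·-10.2500 = -287.0000
edge 3: (18.5,14.5)→(16.5,36)  cross = 18.5·36 − 16.5·14.5 = 426.7500; (r_i+r_j)·cross = 35·426.7500 = 14936.2500
edge 4: (16.5,36)→(9,39)  cross = 16.5·39 − 9·36 = 319.5000; (r_i+r_j)·cross = 25.5·319.5000 = 8147.2500
edge 5: (9,39)→(2,25)  cross = 9·25 − 2·39 = 147.0000; (r_i+r_j)·cross = 11·147.0000 = 1617.0000
edge 6: (2,25)→(2,23)  cross = 2·23 − 2·25 = -4.0000; (r_i+r_j)·cross = 4·-4.0000 = -16.0000
Σcross = 747.7500 → A = |Σcross|/2 = 373.8750 mm²
Σ(r_i+r_j)·cross = 23066.2500 → first moment M = |Σ|/6 = 3844.3750
R_c = M/A = 3844.3750/373.8750 = 10.2825 mm
θ = 287° = 5.009095 rad
V = θ·R_c·A = 5.009095·10.2825·373.8750 = 19256.839 mm³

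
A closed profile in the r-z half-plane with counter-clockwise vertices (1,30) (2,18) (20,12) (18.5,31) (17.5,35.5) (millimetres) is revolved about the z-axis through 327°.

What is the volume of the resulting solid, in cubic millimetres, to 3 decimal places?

Profile (r,z), 5 vertices: (1,30) (2,18) (20,12) (18.5,31) (17.5,35.5)
edge 0: (1,30)→(2,18)  cross = 1·18 − 2·30 = -42.0000; (r_i+r_j)·cross = 3·-42.0000 = -126.0000
edge 1: (2,18)→(20,12)  cross = 2·12 − 20·18 = -336.0000; (r_i+r_j)·cross = 22·-336.0000 = -7392.0000
edge 2: (20,12)→(18.5,31)  cross = 20·31 − 18.5·12 = 398.0000; (r_i+r_j)·cross = 38.5·398.0000 = 15323.0000
edge 3: (18.5,31)→(17.5,35.5)  cross = 18.5·35.5 − 17.5·31 = 114.2500; (r_i+r_j)·cross = 36·114.2500 = 4113.0000
edge 4: (17.5,35.5)→(1,30)  cross = 17.5·30 − 1·35.5 = 489.5000; (r_i+r_j)·cross = 18.5·489.5000 = 9055.7500
Σcross = 623.7500 → A = |Σcross|/2 = 311.8750 mm²
Σ(r_i+r_j)·cross = 20973.7500 → first moment M = |Σ|/6 = 3495.6250
R_c = M/A = 3495.6250/311.8750 = 11.2084 mm
θ = 327° = 5.707227 rad
V = θ·R_c·A = 5.707227·11.2084·311.8750 = 19950.324 mm³

Volume = 19950.324 mm³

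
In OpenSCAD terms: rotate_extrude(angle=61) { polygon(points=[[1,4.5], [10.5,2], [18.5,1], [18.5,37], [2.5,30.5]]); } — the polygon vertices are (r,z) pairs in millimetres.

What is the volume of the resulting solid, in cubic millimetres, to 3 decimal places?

Profile (r,z), 5 vertices: (1,4.5) (10.5,2) (18.5,1) (18.5,37) (2.5,30.5)
edge 0: (1,4.5)→(10.5,2)  cross = 1·2 − 10.5·4.5 = -45.2500; (r_i+r_j)·cross = 11.5·-45.2500 = -520.3750
edge 1: (10.5,2)→(18.5,1)  cross = 10.5·1 − 18.5·2 = -26.5000; (r_i+r_j)·cross = 29·-26.5000 = -768.5000
edge 2: (18.5,1)→(18.5,37)  cross = 18.5·37 − 18.5·1 = 666.0000; (r_i+r_j)·cross = 37·666.0000 = 24642.0000
edge 3: (18.5,37)→(2.5,30.5)  cross = 18.5·30.5 − 2.5·37 = 471.7500; (r_i+r_j)·cross = 21·471.7500 = 9906.7500
edge 4: (2.5,30.5)→(1,4.5)  cross = 2.5·4.5 − 1·30.5 = -19.2500; (r_i+r_j)·cross = 3.5·-19.2500 = -67.3750
Σcross = 1046.7500 → A = |Σcross|/2 = 523.3750 mm²
Σ(r_i+r_j)·cross = 33192.5000 → first moment M = |Σ|/6 = 5532.0833
R_c = M/A = 5532.0833/523.3750 = 10.5700 mm
θ = 61° = 1.064651 rad
V = θ·R_c·A = 1.064651·10.5700·523.3750 = 5889.737 mm³

Volume = 5889.737 mm³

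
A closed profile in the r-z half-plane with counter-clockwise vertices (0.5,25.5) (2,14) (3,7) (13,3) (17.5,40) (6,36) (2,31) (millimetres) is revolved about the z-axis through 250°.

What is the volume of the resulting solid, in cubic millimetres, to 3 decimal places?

Profile (r,z), 7 vertices: (0.5,25.5) (2,14) (3,7) (13,3) (17.5,40) (6,36) (2,31)
edge 0: (0.5,25.5)→(2,14)  cross = 0.5·14 − 2·25.5 = -44.0000; (r_i+r_j)·cross = 2.5·-44.0000 = -110.0000
edge 1: (2,14)→(3,7)  cross = 2·7 − 3·14 = -28.0000; (r_i+r_j)·cross = 5·-28.0000 = -140.0000
edge 2: (3,7)→(13,3)  cross = 3·3 − 13·7 = -82.0000; (r_i+r_j)·cross = 16·-82.0000 = -1312.0000
edge 3: (13,3)→(17.5,40)  cross = 13·40 − 17.5·3 = 467.5000; (r_i+r_j)·cross = 30.5·467.5000 = 14258.7500
edge 4: (17.5,40)→(6,36)  cross = 17.5·36 − 6·40 = 390.0000; (r_i+r_j)·cross = 23.5·390.0000 = 9165.0000
edge 5: (6,36)→(2,31)  cross = 6·31 − 2·36 = 114.0000; (r_i+r_j)·cross = 8·114.0000 = 912.0000
edge 6: (2,31)→(0.5,25.5)  cross = 2·25.5 − 0.5·31 = 35.5000; (r_i+r_j)·cross = 2.5·35.5000 = 88.7500
Σcross = 853.0000 → A = |Σcross|/2 = 426.5000 mm²
Σ(r_i+r_j)·cross = 22862.5000 → first moment M = |Σ|/6 = 3810.4167
R_c = M/A = 3810.4167/426.5000 = 8.9342 mm
θ = 250° = 4.363323 rad
V = θ·R_c·A = 4.363323·8.9342·426.5000 = 16626.079 mm³

Volume = 16626.079 mm³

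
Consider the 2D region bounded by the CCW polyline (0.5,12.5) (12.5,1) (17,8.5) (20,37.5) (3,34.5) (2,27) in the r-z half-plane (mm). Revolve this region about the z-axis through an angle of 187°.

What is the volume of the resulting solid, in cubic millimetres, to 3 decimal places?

Volume = 17013.399 mm³

Profile (r,z), 6 vertices: (0.5,12.5) (12.5,1) (17,8.5) (20,37.5) (3,34.5) (2,27)
edge 0: (0.5,12.5)→(12.5,1)  cross = 0.5·1 − 12.5·12.5 = -155.7500; (r_i+r_j)·cross = 13·-155.7500 = -2024.7500
edge 1: (12.5,1)→(17,8.5)  cross = 12.5·8.5 − 17·1 = 89.2500; (r_i+r_j)·cross = 29.5·89.2500 = 2632.8750
edge 2: (17,8.5)→(20,37.5)  cross = 17·37.5 − 20·8.5 = 467.5000; (r_i+r_j)·cross = 37·467.5000 = 17297.5000
edge 3: (20,37.5)→(3,34.5)  cross = 20·34.5 − 3·37.5 = 577.5000; (r_i+r_j)·cross = 23·577.5000 = 13282.5000
edge 4: (3,34.5)→(2,27)  cross = 3·27 − 2·34.5 = 12.0000; (r_i+r_j)·cross = 5·12.0000 = 60.0000
edge 5: (2,27)→(0.5,12.5)  cross = 2·12.5 − 0.5·27 = 11.5000; (r_i+r_j)·cross = 2.5·11.5000 = 28.7500
Σcross = 1002.0000 → A = |Σcross|/2 = 501.0000 mm²
Σ(r_i+r_j)·cross = 31276.8750 → first moment M = |Σ|/6 = 5212.8125
R_c = M/A = 5212.8125/501.0000 = 10.4048 mm
θ = 187° = 3.263766 rad
V = θ·R_c·A = 3.263766·10.4048·501.0000 = 17013.399 mm³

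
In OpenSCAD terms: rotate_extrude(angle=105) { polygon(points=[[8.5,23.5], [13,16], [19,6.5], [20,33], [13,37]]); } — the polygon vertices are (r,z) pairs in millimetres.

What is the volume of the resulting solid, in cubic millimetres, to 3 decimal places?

Volume = 5737.323 mm³

Profile (r,z), 5 vertices: (8.5,23.5) (13,16) (19,6.5) (20,33) (13,37)
edge 0: (8.5,23.5)→(13,16)  cross = 8.5·16 − 13·23.5 = -169.5000; (r_i+r_j)·cross = 21.5·-169.5000 = -3644.2500
edge 1: (13,16)→(19,6.5)  cross = 13·6.5 − 19·16 = -219.5000; (r_i+r_j)·cross = 32·-219.5000 = -7024.0000
edge 2: (19,6.5)→(20,33)  cross = 19·33 − 20·6.5 = 497.0000; (r_i+r_j)·cross = 39·497.0000 = 19383.0000
edge 3: (20,33)→(13,37)  cross = 20·37 − 13·33 = 311.0000; (r_i+r_j)·cross = 33·311.0000 = 10263.0000
edge 4: (13,37)→(8.5,23.5)  cross = 13·23.5 − 8.5·37 = -9.0000; (r_i+r_j)·cross = 21.5·-9.0000 = -193.5000
Σcross = 410.0000 → A = |Σcross|/2 = 205.0000 mm²
Σ(r_i+r_j)·cross = 18784.2500 → first moment M = |Σ|/6 = 3130.7083
R_c = M/A = 3130.7083/205.0000 = 15.2717 mm
θ = 105° = 1.832596 rad
V = θ·R_c·A = 1.832596·15.2717·205.0000 = 5737.323 mm³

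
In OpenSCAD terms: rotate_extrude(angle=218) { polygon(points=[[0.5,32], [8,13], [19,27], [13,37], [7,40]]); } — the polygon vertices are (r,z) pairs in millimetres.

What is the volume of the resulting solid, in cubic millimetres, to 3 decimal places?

Profile (r,z), 5 vertices: (0.5,32) (8,13) (19,27) (13,37) (7,40)
edge 0: (0.5,32)→(8,13)  cross = 0.5·13 − 8·32 = -249.5000; (r_i+r_j)·cross = 8.5·-249.5000 = -2120.7500
edge 1: (8,13)→(19,27)  cross = 8·27 − 19·13 = -31.0000; (r_i+r_j)·cross = 27·-31.0000 = -837.0000
edge 2: (19,27)→(13,37)  cross = 19·37 − 13·27 = 352.0000; (r_i+r_j)·cross = 32·352.0000 = 11264.0000
edge 3: (13,37)→(7,40)  cross = 13·40 − 7·37 = 261.0000; (r_i+r_j)·cross = 20·261.0000 = 5220.0000
edge 4: (7,40)→(0.5,32)  cross = 7·32 − 0.5·40 = 204.0000; (r_i+r_j)·cross = 7.5·204.0000 = 1530.0000
Σcross = 536.5000 → A = |Σcross|/2 = 268.2500 mm²
Σ(r_i+r_j)·cross = 15056.2500 → first moment M = |Σ|/6 = 2509.3750
R_c = M/A = 2509.3750/268.2500 = 9.3546 mm
θ = 218° = 3.804818 rad
V = θ·R_c·A = 3.804818·9.3546·268.2500 = 9547.715 mm³

Volume = 9547.715 mm³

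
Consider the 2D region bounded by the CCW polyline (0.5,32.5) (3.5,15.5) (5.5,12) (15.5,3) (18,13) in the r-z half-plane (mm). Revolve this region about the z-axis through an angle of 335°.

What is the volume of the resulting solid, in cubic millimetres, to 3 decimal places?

Profile (r,z), 5 vertices: (0.5,32.5) (3.5,15.5) (5.5,12) (15.5,3) (18,13)
edge 0: (0.5,32.5)→(3.5,15.5)  cross = 0.5·15.5 − 3.5·32.5 = -106.0000; (r_i+r_j)·cross = 4·-106.0000 = -424.0000
edge 1: (3.5,15.5)→(5.5,12)  cross = 3.5·12 − 5.5·15.5 = -43.2500; (r_i+r_j)·cross = 9·-43.2500 = -389.2500
edge 2: (5.5,12)→(15.5,3)  cross = 5.5·3 − 15.5·12 = -169.5000; (r_i+r_j)·cross = 21·-169.5000 = -3559.5000
edge 3: (15.5,3)→(18,13)  cross = 15.5·13 − 18·3 = 147.5000; (r_i+r_j)·cross = 33.5·147.5000 = 4941.2500
edge 4: (18,13)→(0.5,32.5)  cross = 18·32.5 − 0.5·13 = 578.5000; (r_i+r_j)·cross = 18.5·578.5000 = 10702.2500
Σcross = 407.2500 → A = |Σcross|/2 = 203.6250 mm²
Σ(r_i+r_j)·cross = 11270.7500 → first moment M = |Σ|/6 = 1878.4583
R_c = M/A = 1878.4583/203.6250 = 9.2251 mm
θ = 335° = 5.846853 rad
V = θ·R_c·A = 5.846853·9.2251·203.6250 = 10983.070 mm³

Volume = 10983.070 mm³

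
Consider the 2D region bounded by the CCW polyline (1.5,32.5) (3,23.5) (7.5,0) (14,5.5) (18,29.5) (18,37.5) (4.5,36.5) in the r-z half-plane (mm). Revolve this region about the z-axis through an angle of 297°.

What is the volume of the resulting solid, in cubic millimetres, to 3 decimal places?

Volume = 22050.073 mm³

Profile (r,z), 7 vertices: (1.5,32.5) (3,23.5) (7.5,0) (14,5.5) (18,29.5) (18,37.5) (4.5,36.5)
edge 0: (1.5,32.5)→(3,23.5)  cross = 1.5·23.5 − 3·32.5 = -62.2500; (r_i+r_j)·cross = 4.5·-62.2500 = -280.1250
edge 1: (3,23.5)→(7.5,0)  cross = 3·0 − 7.5·23.5 = -176.2500; (r_i+r_j)·cross = 10.5·-176.2500 = -1850.6250
edge 2: (7.5,0)→(14,5.5)  cross = 7.5·5.5 − 14·0 = 41.2500; (r_i+r_j)·cross = 21.5·41.2500 = 886.8750
edge 3: (14,5.5)→(18,29.5)  cross = 14·29.5 − 18·5.5 = 314.0000; (r_i+r_j)·cross = 32·314.0000 = 10048.0000
edge 4: (18,29.5)→(18,37.5)  cross = 18·37.5 − 18·29.5 = 144.0000; (r_i+r_j)·cross = 36·144.0000 = 5184.0000
edge 5: (18,37.5)→(4.5,36.5)  cross = 18·36.5 − 4.5·37.5 = 488.2500; (r_i+r_j)·cross = 22.5·488.2500 = 10985.6250
edge 6: (4.5,36.5)→(1.5,32.5)  cross = 4.5·32.5 − 1.5·36.5 = 91.5000; (r_i+r_j)·cross = 6·91.5000 = 549.0000
Σcross = 840.5000 → A = |Σcross|/2 = 420.2500 mm²
Σ(r_i+r_j)·cross = 25522.7500 → first moment M = |Σ|/6 = 4253.7917
R_c = M/A = 4253.7917/420.2500 = 10.1221 mm
θ = 297° = 5.183628 rad
V = θ·R_c·A = 5.183628·10.1221·420.2500 = 22050.073 mm³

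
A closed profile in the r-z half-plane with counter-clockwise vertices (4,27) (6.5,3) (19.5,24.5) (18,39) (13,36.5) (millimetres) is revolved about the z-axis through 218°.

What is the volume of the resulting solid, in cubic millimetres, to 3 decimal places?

Profile (r,z), 5 vertices: (4,27) (6.5,3) (19.5,24.5) (18,39) (13,36.5)
edge 0: (4,27)→(6.5,3)  cross = 4·3 − 6.5·27 = -163.5000; (r_i+r_j)·cross = 10.5·-163.5000 = -1716.7500
edge 1: (6.5,3)→(19.5,24.5)  cross = 6.5·24.5 − 19.5·3 = 100.7500; (r_i+r_j)·cross = 26·100.7500 = 2619.5000
edge 2: (19.5,24.5)→(18,39)  cross = 19.5·39 − 18·24.5 = 319.5000; (r_i+r_j)·cross = 37.5·319.5000 = 11981.2500
edge 3: (18,39)→(13,36.5)  cross = 18·36.5 − 13·39 = 150.0000; (r_i+r_j)·cross = 31·150.0000 = 4650.0000
edge 4: (13,36.5)→(4,27)  cross = 13·27 − 4·36.5 = 205.0000; (r_i+r_j)·cross = 17·205.0000 = 3485.0000
Σcross = 611.7500 → A = |Σcross|/2 = 305.8750 mm²
Σ(r_i+r_j)·cross = 21019.0000 → first moment M = |Σ|/6 = 3503.1667
R_c = M/A = 3503.1667/305.8750 = 11.4529 mm
θ = 218° = 3.804818 rad
V = θ·R_c·A = 3.804818·11.4529·305.8750 = 13328.911 mm³

Volume = 13328.911 mm³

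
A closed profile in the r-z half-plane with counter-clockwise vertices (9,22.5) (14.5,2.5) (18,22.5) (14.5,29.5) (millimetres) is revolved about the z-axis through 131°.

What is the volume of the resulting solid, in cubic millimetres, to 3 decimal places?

Volume = 3842.835 mm³

Profile (r,z), 4 vertices: (9,22.5) (14.5,2.5) (18,22.5) (14.5,29.5)
edge 0: (9,22.5)→(14.5,2.5)  cross = 9·2.5 − 14.5·22.5 = -303.7500; (r_i+r_j)·cross = 23.5·-303.7500 = -7138.1250
edge 1: (14.5,2.5)→(18,22.5)  cross = 14.5·22.5 − 18·2.5 = 281.2500; (r_i+r_j)·cross = 32.5·281.2500 = 9140.6250
edge 2: (18,22.5)→(14.5,29.5)  cross = 18·29.5 − 14.5·22.5 = 204.7500; (r_i+r_j)·cross = 32.5·204.7500 = 6654.3750
edge 3: (14.5,29.5)→(9,22.5)  cross = 14.5·22.5 − 9·29.5 = 60.7500; (r_i+r_j)·cross = 23.5·60.7500 = 1427.6250
Σcross = 243.0000 → A = |Σcross|/2 = 121.5000 mm²
Σ(r_i+r_j)·cross = 10084.5000 → first moment M = |Σ|/6 = 1680.7500
R_c = M/A = 1680.7500/121.5000 = 13.8333 mm
θ = 131° = 2.286381 rad
V = θ·R_c·A = 2.286381·13.8333·121.5000 = 3842.835 mm³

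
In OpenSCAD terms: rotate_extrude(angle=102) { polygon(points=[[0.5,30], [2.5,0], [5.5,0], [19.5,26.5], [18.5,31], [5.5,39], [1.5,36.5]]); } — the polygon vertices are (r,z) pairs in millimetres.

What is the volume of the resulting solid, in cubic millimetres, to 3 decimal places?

Volume = 6537.471 mm³

Profile (r,z), 7 vertices: (0.5,30) (2.5,0) (5.5,0) (19.5,26.5) (18.5,31) (5.5,39) (1.5,36.5)
edge 0: (0.5,30)→(2.5,0)  cross = 0.5·0 − 2.5·30 = -75.0000; (r_i+r_j)·cross = 3·-75.0000 = -225.0000
edge 1: (2.5,0)→(5.5,0)  cross = 2.5·0 − 5.5·0 = 0.0000; (r_i+r_j)·cross = 8·0.0000 = 0.0000
edge 2: (5.5,0)→(19.5,26.5)  cross = 5.5·26.5 − 19.5·0 = 145.7500; (r_i+r_j)·cross = 25·145.7500 = 3643.7500
edge 3: (19.5,26.5)→(18.5,31)  cross = 19.5·31 − 18.5·26.5 = 114.2500; (r_i+r_j)·cross = 38·114.2500 = 4341.5000
edge 4: (18.5,31)→(5.5,39)  cross = 18.5·39 − 5.5·31 = 551.0000; (r_i+r_j)·cross = 24·551.0000 = 13224.0000
edge 5: (5.5,39)→(1.5,36.5)  cross = 5.5·36.5 − 1.5·39 = 142.2500; (r_i+r_j)·cross = 7·142.2500 = 995.7500
edge 6: (1.5,36.5)→(0.5,30)  cross = 1.5·30 − 0.5·36.5 = 26.7500; (r_i+r_j)·cross = 2·26.7500 = 53.5000
Σcross = 905.0000 → A = |Σcross|/2 = 452.5000 mm²
Σ(r_i+r_j)·cross = 22033.5000 → first moment M = |Σ|/6 = 3672.2500
R_c = M/A = 3672.2500/452.5000 = 8.1155 mm
θ = 102° = 1.780236 rad
V = θ·R_c·A = 1.780236·8.1155·452.5000 = 6537.471 mm³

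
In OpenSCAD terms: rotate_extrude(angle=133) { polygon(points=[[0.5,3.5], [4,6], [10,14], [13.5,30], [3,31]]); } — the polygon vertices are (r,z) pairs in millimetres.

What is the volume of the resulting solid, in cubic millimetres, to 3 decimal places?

Profile (r,z), 5 vertices: (0.5,3.5) (4,6) (10,14) (13.5,30) (3,31)
edge 0: (0.5,3.5)→(4,6)  cross = 0.5·6 − 4·3.5 = -11.0000; (r_i+r_j)·cross = 4.5·-11.0000 = -49.5000
edge 1: (4,6)→(10,14)  cross = 4·14 − 10·6 = -4.0000; (r_i+r_j)·cross = 14·-4.0000 = -56.0000
edge 2: (10,14)→(13.5,30)  cross = 10·30 − 13.5·14 = 111.0000; (r_i+r_j)·cross = 23.5·111.0000 = 2608.5000
edge 3: (13.5,30)→(3,31)  cross = 13.5·31 − 3·30 = 328.5000; (r_i+r_j)·cross = 16.5·328.5000 = 5420.2500
edge 4: (3,31)→(0.5,3.5)  cross = 3·3.5 − 0.5·31 = -5.0000; (r_i+r_j)·cross = 3.5·-5.0000 = -17.5000
Σcross = 419.5000 → A = |Σcross|/2 = 209.7500 mm²
Σ(r_i+r_j)·cross = 7905.7500 → first moment M = |Σ|/6 = 1317.6250
R_c = M/A = 1317.6250/209.7500 = 6.2819 mm
θ = 133° = 2.321288 rad
V = θ·R_c·A = 2.321288·6.2819·209.7500 = 3058.587 mm³

Volume = 3058.587 mm³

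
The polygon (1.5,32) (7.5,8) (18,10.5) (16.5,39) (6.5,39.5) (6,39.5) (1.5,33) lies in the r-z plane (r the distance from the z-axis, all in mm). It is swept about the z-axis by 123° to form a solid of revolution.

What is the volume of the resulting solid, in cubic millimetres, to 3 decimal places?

Profile (r,z), 7 vertices: (1.5,32) (7.5,8) (18,10.5) (16.5,39) (6.5,39.5) (6,39.5) (1.5,33)
edge 0: (1.5,32)→(7.5,8)  cross = 1.5·8 − 7.5·32 = -228.0000; (r_i+r_j)·cross = 9·-228.0000 = -2052.0000
edge 1: (7.5,8)→(18,10.5)  cross = 7.5·10.5 − 18·8 = -65.2500; (r_i+r_j)·cross = 25.5·-65.2500 = -1663.8750
edge 2: (18,10.5)→(16.5,39)  cross = 18·39 − 16.5·10.5 = 528.7500; (r_i+r_j)·cross = 34.5·528.7500 = 18241.8750
edge 3: (16.5,39)→(6.5,39.5)  cross = 16.5·39.5 − 6.5·39 = 398.2500; (r_i+r_j)·cross = 23·398.2500 = 9159.7500
edge 4: (6.5,39.5)→(6,39.5)  cross = 6.5·39.5 − 6·39.5 = 19.7500; (r_i+r_j)·cross = 12.5·19.7500 = 246.8750
edge 5: (6,39.5)→(1.5,33)  cross = 6·33 − 1.5·39.5 = 138.7500; (r_i+r_j)·cross = 7.5·138.7500 = 1040.6250
edge 6: (1.5,33)→(1.5,32)  cross = 1.5·32 − 1.5·33 = -1.5000; (r_i+r_j)·cross = 3·-1.5000 = -4.5000
Σcross = 790.7500 → A = |Σcross|/2 = 395.3750 mm²
Σ(r_i+r_j)·cross = 24968.7500 → first moment M = |Σ|/6 = 4161.4583
R_c = M/A = 4161.4583/395.3750 = 10.5253 mm
θ = 123° = 2.146755 rad
V = θ·R_c·A = 2.146755·10.5253·395.3750 = 8933.631 mm³

Volume = 8933.631 mm³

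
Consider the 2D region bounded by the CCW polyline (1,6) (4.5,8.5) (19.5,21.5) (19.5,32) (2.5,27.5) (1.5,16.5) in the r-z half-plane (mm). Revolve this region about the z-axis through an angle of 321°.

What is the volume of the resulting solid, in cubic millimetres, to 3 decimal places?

Volume = 15169.955 mm³

Profile (r,z), 6 vertices: (1,6) (4.5,8.5) (19.5,21.5) (19.5,32) (2.5,27.5) (1.5,16.5)
edge 0: (1,6)→(4.5,8.5)  cross = 1·8.5 − 4.5·6 = -18.5000; (r_i+r_j)·cross = 5.5·-18.5000 = -101.7500
edge 1: (4.5,8.5)→(19.5,21.5)  cross = 4.5·21.5 − 19.5·8.5 = -69.0000; (r_i+r_j)·cross = 24·-69.0000 = -1656.0000
edge 2: (19.5,21.5)→(19.5,32)  cross = 19.5·32 − 19.5·21.5 = 204.7500; (r_i+r_j)·cross = 39·204.7500 = 7985.2500
edge 3: (19.5,32)→(2.5,27.5)  cross = 19.5·27.5 − 2.5·32 = 456.2500; (r_i+r_j)·cross = 22·456.2500 = 10037.5000
edge 4: (2.5,27.5)→(1.5,16.5)  cross = 2.5·16.5 − 1.5·27.5 = 0.0000; (r_i+r_j)·cross = 4·0.0000 = 0.0000
edge 5: (1.5,16.5)→(1,6)  cross = 1.5·6 − 1·16.5 = -7.5000; (r_i+r_j)·cross = 2.5·-7.5000 = -18.7500
Σcross = 566.0000 → A = |Σcross|/2 = 283.0000 mm²
Σ(r_i+r_j)·cross = 16246.2500 → first moment M = |Σ|/6 = 2707.7083
R_c = M/A = 2707.7083/283.0000 = 9.5679 mm
θ = 321° = 5.602507 rad
V = θ·R_c·A = 5.602507·9.5679·283.0000 = 15169.955 mm³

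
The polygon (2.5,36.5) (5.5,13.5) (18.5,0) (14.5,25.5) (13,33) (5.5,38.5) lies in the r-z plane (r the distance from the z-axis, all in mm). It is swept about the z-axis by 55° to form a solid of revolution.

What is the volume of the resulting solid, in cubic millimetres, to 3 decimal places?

Profile (r,z), 6 vertices: (2.5,36.5) (5.5,13.5) (18.5,0) (14.5,25.5) (13,33) (5.5,38.5)
edge 0: (2.5,36.5)→(5.5,13.5)  cross = 2.5·13.5 − 5.5·36.5 = -167.0000; (r_i+r_j)·cross = 8·-167.0000 = -1336.0000
edge 1: (5.5,13.5)→(18.5,0)  cross = 5.5·0 − 18.5·13.5 = -249.7500; (r_i+r_j)·cross = 24·-249.7500 = -5994.0000
edge 2: (18.5,0)→(14.5,25.5)  cross = 18.5·25.5 − 14.5·0 = 471.7500; (r_i+r_j)·cross = 33·471.7500 = 15567.7500
edge 3: (14.5,25.5)→(13,33)  cross = 14.5·33 − 13·25.5 = 147.0000; (r_i+r_j)·cross = 27.5·147.0000 = 4042.5000
edge 4: (13,33)→(5.5,38.5)  cross = 13·38.5 − 5.5·33 = 319.0000; (r_i+r_j)·cross = 18.5·319.0000 = 5901.5000
edge 5: (5.5,38.5)→(2.5,36.5)  cross = 5.5·36.5 − 2.5·38.5 = 104.5000; (r_i+r_j)·cross = 8·104.5000 = 836.0000
Σcross = 625.5000 → A = |Σcross|/2 = 312.7500 mm²
Σ(r_i+r_j)·cross = 19017.7500 → first moment M = |Σ|/6 = 3169.6250
R_c = M/A = 3169.6250/312.7500 = 10.1347 mm
θ = 55° = 0.959931 rad
V = θ·R_c·A = 0.959931·10.1347·312.7500 = 3042.622 mm³

Volume = 3042.622 mm³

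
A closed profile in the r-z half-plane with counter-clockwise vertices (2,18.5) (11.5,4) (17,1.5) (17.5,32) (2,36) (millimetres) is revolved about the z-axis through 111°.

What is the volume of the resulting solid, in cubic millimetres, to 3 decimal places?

Volume = 7926.486 mm³

Profile (r,z), 5 vertices: (2,18.5) (11.5,4) (17,1.5) (17.5,32) (2,36)
edge 0: (2,18.5)→(11.5,4)  cross = 2·4 − 11.5·18.5 = -204.7500; (r_i+r_j)·cross = 13.5·-204.7500 = -2764.1250
edge 1: (11.5,4)→(17,1.5)  cross = 11.5·1.5 − 17·4 = -50.7500; (r_i+r_j)·cross = 28.5·-50.7500 = -1446.3750
edge 2: (17,1.5)→(17.5,32)  cross = 17·32 − 17.5·1.5 = 517.7500; (r_i+r_j)·cross = 34.5·517.7500 = 17862.3750
edge 3: (17.5,32)→(2,36)  cross = 17.5·36 − 2·32 = 566.0000; (r_i+r_j)·cross = 19.5·566.0000 = 11037.0000
edge 4: (2,36)→(2,18.5)  cross = 2·18.5 − 2·36 = -35.0000; (r_i+r_j)·cross = 4·-35.0000 = -140.0000
Σcross = 793.2500 → A = |Σcross|/2 = 396.6250 mm²
Σ(r_i+r_j)·cross = 24548.8750 → first moment M = |Σ|/6 = 4091.4792
R_c = M/A = 4091.4792/396.6250 = 10.3157 mm
θ = 111° = 1.937315 rad
V = θ·R_c·A = 1.937315·10.3157·396.6250 = 7926.486 mm³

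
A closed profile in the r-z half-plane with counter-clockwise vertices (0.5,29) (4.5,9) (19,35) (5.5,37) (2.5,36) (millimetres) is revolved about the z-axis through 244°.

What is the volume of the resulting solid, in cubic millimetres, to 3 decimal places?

Profile (r,z), 5 vertices: (0.5,29) (4.5,9) (19,35) (5.5,37) (2.5,36)
edge 0: (0.5,29)→(4.5,9)  cross = 0.5·9 − 4.5·29 = -126.0000; (r_i+r_j)·cross = 5·-126.0000 = -630.0000
edge 1: (4.5,9)→(19,35)  cross = 4.5·35 − 19·9 = -13.5000; (r_i+r_j)·cross = 23.5·-13.5000 = -317.2500
edge 2: (19,35)→(5.5,37)  cross = 19·37 − 5.5·35 = 510.5000; (r_i+r_j)·cross = 24.5·510.5000 = 12507.2500
edge 3: (5.5,37)→(2.5,36)  cross = 5.5·36 − 2.5·37 = 105.5000; (r_i+r_j)·cross = 8·105.5000 = 844.0000
edge 4: (2.5,36)→(0.5,29)  cross = 2.5·29 − 0.5·36 = 54.5000; (r_i+r_j)·cross = 3·54.5000 = 163.5000
Σcross = 531.0000 → A = |Σcross|/2 = 265.5000 mm²
Σ(r_i+r_j)·cross = 12567.5000 → first moment M = |Σ|/6 = 2094.5833
R_c = M/A = 2094.5833/265.5000 = 7.8892 mm
θ = 244° = 4.258603 rad
V = θ·R_c·A = 4.258603·7.8892·265.5000 = 8920.000 mm³

Volume = 8920.000 mm³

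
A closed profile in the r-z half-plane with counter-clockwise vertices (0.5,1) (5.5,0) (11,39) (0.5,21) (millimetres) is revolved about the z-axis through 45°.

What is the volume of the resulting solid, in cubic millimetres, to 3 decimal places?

Volume = 776.039 mm³

Profile (r,z), 4 vertices: (0.5,1) (5.5,0) (11,39) (0.5,21)
edge 0: (0.5,1)→(5.5,0)  cross = 0.5·0 − 5.5·1 = -5.5000; (r_i+r_j)·cross = 6·-5.5000 = -33.0000
edge 1: (5.5,0)→(11,39)  cross = 5.5·39 − 11·0 = 214.5000; (r_i+r_j)·cross = 16.5·214.5000 = 3539.2500
edge 2: (11,39)→(0.5,21)  cross = 11·21 − 0.5·39 = 211.5000; (r_i+r_j)·cross = 11.5·211.5000 = 2432.2500
edge 3: (0.5,21)→(0.5,1)  cross = 0.5·1 − 0.5·21 = -10.0000; (r_i+r_j)·cross = 1·-10.0000 = -10.0000
Σcross = 410.5000 → A = |Σcross|/2 = 205.2500 mm²
Σ(r_i+r_j)·cross = 5928.5000 → first moment M = |Σ|/6 = 988.0833
R_c = M/A = 988.0833/205.2500 = 4.8140 mm
θ = 45° = 0.785398 rad
V = θ·R_c·A = 0.785398·4.8140·205.2500 = 776.039 mm³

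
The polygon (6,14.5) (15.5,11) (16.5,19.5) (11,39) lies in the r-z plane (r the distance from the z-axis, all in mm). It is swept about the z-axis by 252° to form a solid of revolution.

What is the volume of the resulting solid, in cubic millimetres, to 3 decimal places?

Volume = 8050.135 mm³

Profile (r,z), 4 vertices: (6,14.5) (15.5,11) (16.5,19.5) (11,39)
edge 0: (6,14.5)→(15.5,11)  cross = 6·11 − 15.5·14.5 = -158.7500; (r_i+r_j)·cross = 21.5·-158.7500 = -3413.1250
edge 1: (15.5,11)→(16.5,19.5)  cross = 15.5·19.5 − 16.5·11 = 120.7500; (r_i+r_j)·cross = 32·120.7500 = 3864.0000
edge 2: (16.5,19.5)→(11,39)  cross = 16.5·39 − 11·19.5 = 429.0000; (r_i+r_j)·cross = 27.5·429.0000 = 11797.5000
edge 3: (11,39)→(6,14.5)  cross = 11·14.5 − 6·39 = -74.5000; (r_i+r_j)·cross = 17·-74.5000 = -1266.5000
Σcross = 316.5000 → A = |Σcross|/2 = 158.2500 mm²
Σ(r_i+r_j)·cross = 10981.8750 → first moment M = |Σ|/6 = 1830.3125
R_c = M/A = 1830.3125/158.2500 = 11.5660 mm
θ = 252° = 4.398230 rad
V = θ·R_c·A = 4.398230·11.5660·158.2500 = 8050.135 mm³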